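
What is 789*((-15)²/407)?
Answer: 177525/407 ≈ 436.18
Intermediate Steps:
789*((-15)²/407) = 789*(225*(1/407)) = 789*(225/407) = 177525/407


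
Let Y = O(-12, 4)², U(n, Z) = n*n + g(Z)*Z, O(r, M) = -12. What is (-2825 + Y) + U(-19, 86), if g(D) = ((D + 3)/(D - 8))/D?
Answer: -180871/78 ≈ -2318.9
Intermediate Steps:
g(D) = (3 + D)/(D*(-8 + D)) (g(D) = ((3 + D)/(-8 + D))/D = (3 + D)/(D*(-8 + D)))
U(n, Z) = n² + (3 + Z)/(-8 + Z) (U(n, Z) = n*n + ((3 + Z)/(Z*(-8 + Z)))*Z = n² + (3 + Z)/(-8 + Z))
Y = 144 (Y = (-12)² = 144)
(-2825 + Y) + U(-19, 86) = (-2825 + 144) + (3 + 86 + (-19)²*(-8 + 86))/(-8 + 86) = -2681 + (3 + 86 + 361*78)/78 = -2681 + (3 + 86 + 28158)/78 = -2681 + (1/78)*28247 = -2681 + 28247/78 = -180871/78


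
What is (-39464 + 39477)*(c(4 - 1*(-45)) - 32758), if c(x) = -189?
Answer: -428311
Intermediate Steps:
(-39464 + 39477)*(c(4 - 1*(-45)) - 32758) = (-39464 + 39477)*(-189 - 32758) = 13*(-32947) = -428311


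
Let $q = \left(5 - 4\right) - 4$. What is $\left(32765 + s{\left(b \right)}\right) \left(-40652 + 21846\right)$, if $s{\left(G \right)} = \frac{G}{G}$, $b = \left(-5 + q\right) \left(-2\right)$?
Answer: $-616197396$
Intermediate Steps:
$q = -3$ ($q = 1 - 4 = -3$)
$b = 16$ ($b = \left(-5 - 3\right) \left(-2\right) = \left(-8\right) \left(-2\right) = 16$)
$s{\left(G \right)} = 1$
$\left(32765 + s{\left(b \right)}\right) \left(-40652 + 21846\right) = \left(32765 + 1\right) \left(-40652 + 21846\right) = 32766 \left(-18806\right) = -616197396$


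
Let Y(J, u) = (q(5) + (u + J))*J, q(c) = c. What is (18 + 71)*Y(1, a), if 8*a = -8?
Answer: 445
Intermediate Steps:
a = -1 (a = (⅛)*(-8) = -1)
Y(J, u) = J*(5 + J + u) (Y(J, u) = (5 + (u + J))*J = (5 + (J + u))*J = (5 + J + u)*J = J*(5 + J + u))
(18 + 71)*Y(1, a) = (18 + 71)*(1*(5 + 1 - 1)) = 89*(1*5) = 89*5 = 445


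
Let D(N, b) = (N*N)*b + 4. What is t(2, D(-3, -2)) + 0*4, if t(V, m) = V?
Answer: 2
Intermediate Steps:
D(N, b) = 4 + b*N**2 (D(N, b) = N**2*b + 4 = b*N**2 + 4 = 4 + b*N**2)
t(2, D(-3, -2)) + 0*4 = 2 + 0*4 = 2 + 0 = 2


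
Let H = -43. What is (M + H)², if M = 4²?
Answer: 729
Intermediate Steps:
M = 16
(M + H)² = (16 - 43)² = (-27)² = 729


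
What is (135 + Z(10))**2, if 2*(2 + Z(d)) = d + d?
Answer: 20449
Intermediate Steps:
Z(d) = -2 + d (Z(d) = -2 + (d + d)/2 = -2 + (2*d)/2 = -2 + d)
(135 + Z(10))**2 = (135 + (-2 + 10))**2 = (135 + 8)**2 = 143**2 = 20449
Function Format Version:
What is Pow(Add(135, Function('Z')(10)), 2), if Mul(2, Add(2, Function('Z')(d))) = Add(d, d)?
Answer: 20449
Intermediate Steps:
Function('Z')(d) = Add(-2, d) (Function('Z')(d) = Add(-2, Mul(Rational(1, 2), Add(d, d))) = Add(-2, Mul(Rational(1, 2), Mul(2, d))) = Add(-2, d))
Pow(Add(135, Function('Z')(10)), 2) = Pow(Add(135, Add(-2, 10)), 2) = Pow(Add(135, 8), 2) = Pow(143, 2) = 20449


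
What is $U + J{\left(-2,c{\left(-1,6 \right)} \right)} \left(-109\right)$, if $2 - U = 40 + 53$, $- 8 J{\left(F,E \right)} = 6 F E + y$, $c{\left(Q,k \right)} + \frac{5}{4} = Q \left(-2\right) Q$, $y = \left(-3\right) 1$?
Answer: $\frac{799}{2} \approx 399.5$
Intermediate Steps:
$y = -3$
$c{\left(Q,k \right)} = - \frac{5}{4} - 2 Q^{2}$ ($c{\left(Q,k \right)} = - \frac{5}{4} + Q \left(-2\right) Q = - \frac{5}{4} + - 2 Q Q = - \frac{5}{4} - 2 Q^{2}$)
$J{\left(F,E \right)} = \frac{3}{8} - \frac{3 E F}{4}$ ($J{\left(F,E \right)} = - \frac{6 F E - 3}{8} = - \frac{6 E F - 3}{8} = - \frac{-3 + 6 E F}{8} = \frac{3}{8} - \frac{3 E F}{4}$)
$U = -91$ ($U = 2 - \left(40 + 53\right) = 2 - 93 = -91$)
$U + J{\left(-2,c{\left(-1,6 \right)} \right)} \left(-109\right) = -91 + \left(\frac{3}{8} - \frac{3}{4} \left(- \frac{5}{4} - 2 \left(-1\right)^{2}\right) \left(-2\right)\right) \left(-109\right) = -91 + \left(\frac{3}{8} - \frac{3}{4} \left(- \frac{5}{4} - 2\right) \left(-2\right)\right) \left(-109\right) = -91 + \left(\frac{3}{8} - \left(- \frac{39}{16}\right) \left(-2\right)\right) \left(-109\right) = -91 + \left(\frac{3}{8} - \frac{39}{8}\right) \left(-109\right) = -91 - - \frac{981}{2} = -91 + \frac{981}{2} = \frac{799}{2}$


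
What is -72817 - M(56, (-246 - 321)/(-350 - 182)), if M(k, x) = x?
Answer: -5534173/76 ≈ -72818.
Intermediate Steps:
-72817 - M(56, (-246 - 321)/(-350 - 182)) = -72817 - (-246 - 321)/(-350 - 182) = -72817 - (-567)/(-532) = -72817 - (-567)*(-1)/532 = -72817 - 1*81/76 = -72817 - 81/76 = -5534173/76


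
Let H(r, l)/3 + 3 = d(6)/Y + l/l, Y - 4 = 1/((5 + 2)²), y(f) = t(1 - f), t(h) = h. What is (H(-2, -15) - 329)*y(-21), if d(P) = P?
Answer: -1432486/197 ≈ -7271.5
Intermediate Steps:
y(f) = 1 - f
Y = 197/49 (Y = 4 + 1/((5 + 2)²) = 4 + 1/(7²) = 4 + 1/49 = 197/49 ≈ 4.0204)
H(r, l) = -300/197 (H(r, l) = -9 + 3*(6/(197/49) + l/l) = -9 + 3*(6*(49/197) + 1) = -9 + 3*(294/197 + 1) = -9 + 3*(491/197) = -9 + 1473/197 = -300/197)
(H(-2, -15) - 329)*y(-21) = (-300/197 - 329)*(1 - 1*(-21)) = -65113*(1 + 21)/197 = -65113/197*22 = -1432486/197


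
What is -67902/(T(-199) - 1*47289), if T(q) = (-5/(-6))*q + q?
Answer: 407412/285923 ≈ 1.4249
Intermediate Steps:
T(q) = 11*q/6 (T(q) = (-5*(-⅙))*q + q = 5*q/6 + q = 11*q/6)
-67902/(T(-199) - 1*47289) = -67902/((11/6)*(-199) - 1*47289) = -67902/(-2189/6 - 47289) = -67902/(-285923/6) = -67902*(-6/285923) = 407412/285923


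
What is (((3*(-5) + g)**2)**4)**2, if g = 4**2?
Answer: 1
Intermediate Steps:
g = 16
(((3*(-5) + g)**2)**4)**2 = (((3*(-5) + 16)**2)**4)**2 = (((-15 + 16)**2)**4)**2 = ((1**2)**4)**2 = (1**4)**2 = 1**2 = 1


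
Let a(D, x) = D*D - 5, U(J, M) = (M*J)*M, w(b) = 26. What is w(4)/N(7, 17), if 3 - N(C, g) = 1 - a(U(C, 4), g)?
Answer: 26/12541 ≈ 0.0020732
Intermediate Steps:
U(J, M) = J*M² (U(J, M) = (J*M)*M = J*M²)
a(D, x) = -5 + D² (a(D, x) = D² - 5 = -5 + D²)
N(C, g) = -3 + 256*C² (N(C, g) = 3 - (1 - (-5 + (C*4²)²)) = 3 - (1 - (-5 + (C*16)²)) = 3 - (1 - (-5 + (16*C)²)) = 3 - (1 - (-5 + 256*C²)) = 3 - (1 + (5 - 256*C²)) = 3 - (6 - 256*C²) = 3 + (-6 + 256*C²) = -3 + 256*C²)
w(4)/N(7, 17) = 26/(-3 + 256*7²) = 26/(-3 + 256*49) = 26/(-3 + 12544) = 26/12541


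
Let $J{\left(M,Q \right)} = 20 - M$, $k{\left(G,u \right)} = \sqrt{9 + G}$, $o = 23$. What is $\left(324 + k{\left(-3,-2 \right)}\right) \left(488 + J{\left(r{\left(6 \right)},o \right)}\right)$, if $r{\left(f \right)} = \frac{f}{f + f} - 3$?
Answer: $165402 + \frac{1021 \sqrt{6}}{2} \approx 1.6665 \cdot 10^{5}$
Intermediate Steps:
$r{\left(f \right)} = - \frac{5}{2}$ ($r{\left(f \right)} = \frac{f}{2 f} - 3 = \frac{1}{2 f} f - 3 = \frac{1}{2} - 3 = - \frac{5}{2}$)
$\left(324 + k{\left(-3,-2 \right)}\right) \left(488 + J{\left(r{\left(6 \right)},o \right)}\right) = \left(324 + \sqrt{9 - 3}\right) \left(488 + \left(20 - - \frac{5}{2}\right)\right) = \left(324 + \sqrt{6}\right) \left(488 + \left(20 + \frac{5}{2}\right)\right) = \left(324 + \sqrt{6}\right) \left(488 + \frac{45}{2}\right) = \left(324 + \sqrt{6}\right) \frac{1021}{2} = 165402 + \frac{1021 \sqrt{6}}{2}$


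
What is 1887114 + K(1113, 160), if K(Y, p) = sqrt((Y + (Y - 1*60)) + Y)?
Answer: 1887114 + sqrt(3279) ≈ 1.8872e+6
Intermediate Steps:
K(Y, p) = sqrt(-60 + 3*Y) (K(Y, p) = sqrt((Y + (Y - 60)) + Y) = sqrt((Y + (-60 + Y)) + Y) = sqrt((-60 + 2*Y) + Y) = sqrt(-60 + 3*Y))
1887114 + K(1113, 160) = 1887114 + sqrt(-60 + 3*1113) = 1887114 + sqrt(-60 + 3339) = 1887114 + sqrt(3279)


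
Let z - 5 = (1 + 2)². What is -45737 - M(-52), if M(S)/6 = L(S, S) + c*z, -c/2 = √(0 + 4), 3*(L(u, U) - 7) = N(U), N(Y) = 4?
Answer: -45451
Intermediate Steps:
L(u, U) = 25/3 (L(u, U) = 7 + (⅓)*4 = 7 + 4/3 = 25/3)
z = 14 (z = 5 + (1 + 2)² = 5 + 3² = 5 + 9 = 14)
c = -4 (c = -2*√(0 + 4) = -2*√4 = -2*2 = -4)
M(S) = -286 (M(S) = 6*(25/3 - 4*14) = 6*(25/3 - 56) = 6*(-143/3) = -286)
-45737 - M(-52) = -45737 - 1*(-286) = -45737 + 286 = -45451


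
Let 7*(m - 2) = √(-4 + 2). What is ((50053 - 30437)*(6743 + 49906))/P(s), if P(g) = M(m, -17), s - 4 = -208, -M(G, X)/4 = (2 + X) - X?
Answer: -138903348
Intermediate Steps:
m = 2 + I*√2/7 (m = 2 + √(-4 + 2)/7 = 2 + √(-2)/7 = 2 + (I*√2)/7 = 2 + I*√2/7 ≈ 2.0 + 0.20203*I)
M(G, X) = -8 (M(G, X) = -4*((2 + X) - X) = -4*2 = -8)
s = -204 (s = 4 - 208 = -204)
P(g) = -8
((50053 - 30437)*(6743 + 49906))/P(s) = ((50053 - 30437)*(6743 + 49906))/(-8) = (19616*56649)*(-⅛) = 1111226784*(-⅛) = -138903348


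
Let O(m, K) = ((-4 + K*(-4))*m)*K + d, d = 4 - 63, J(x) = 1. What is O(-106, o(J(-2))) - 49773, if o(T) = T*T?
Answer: -48984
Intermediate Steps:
d = -59
o(T) = T**2
O(m, K) = -59 + K*m*(-4 - 4*K) (O(m, K) = ((-4 + K*(-4))*m)*K - 59 = ((-4 - 4*K)*m)*K - 59 = (m*(-4 - 4*K))*K - 59 = K*m*(-4 - 4*K) - 59 = -59 + K*m*(-4 - 4*K))
O(-106, o(J(-2))) - 49773 = (-59 - 4*1**2*(-106) - 4*(-106)*(1**2)**2) - 49773 = (-59 - 4*1*(-106) - 4*(-106)*1**2) - 49773 = (-59 + 424 - 4*(-106)*1) - 49773 = (-59 + 424 + 424) - 49773 = 789 - 49773 = -48984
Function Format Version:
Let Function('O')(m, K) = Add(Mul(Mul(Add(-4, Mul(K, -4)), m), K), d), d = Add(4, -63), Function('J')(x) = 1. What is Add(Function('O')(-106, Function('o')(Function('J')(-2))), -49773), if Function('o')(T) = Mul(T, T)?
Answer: -48984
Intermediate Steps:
d = -59
Function('o')(T) = Pow(T, 2)
Function('O')(m, K) = Add(-59, Mul(K, m, Add(-4, Mul(-4, K)))) (Function('O')(m, K) = Add(Mul(Mul(Add(-4, Mul(K, -4)), m), K), -59) = Add(Mul(Mul(Add(-4, Mul(-4, K)), m), K), -59) = Add(Mul(Mul(m, Add(-4, Mul(-4, K))), K), -59) = Add(Mul(K, m, Add(-4, Mul(-4, K))), -59) = Add(-59, Mul(K, m, Add(-4, Mul(-4, K)))))
Add(Function('O')(-106, Function('o')(Function('J')(-2))), -49773) = Add(Add(-59, Mul(-4, Pow(1, 2), -106), Mul(-4, -106, Pow(Pow(1, 2), 2))), -49773) = Add(Add(-59, Mul(-4, 1, -106), Mul(-4, -106, Pow(1, 2))), -49773) = Add(Add(-59, 424, Mul(-4, -106, 1)), -49773) = Add(Add(-59, 424, 424), -49773) = Add(789, -49773) = -48984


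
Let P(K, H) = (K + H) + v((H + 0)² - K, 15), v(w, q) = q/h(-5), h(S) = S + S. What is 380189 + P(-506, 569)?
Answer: 760501/2 ≈ 3.8025e+5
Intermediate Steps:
h(S) = 2*S
v(w, q) = -q/10 (v(w, q) = q/((2*(-5))) = q/(-10) = q*(-⅒) = -q/10)
P(K, H) = -3/2 + H + K (P(K, H) = (K + H) - ⅒*15 = (H + K) - 3/2 = -3/2 + H + K)
380189 + P(-506, 569) = 380189 + (-3/2 + 569 - 506) = 380189 + 123/2 = 760501/2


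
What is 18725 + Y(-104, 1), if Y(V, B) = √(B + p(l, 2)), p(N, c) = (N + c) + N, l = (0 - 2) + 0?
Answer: 18725 + I ≈ 18725.0 + 1.0*I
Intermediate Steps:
l = -2 (l = -2 + 0 = -2)
p(N, c) = c + 2*N
Y(V, B) = √(-2 + B) (Y(V, B) = √(B + (2 + 2*(-2))) = √(B + (2 - 4)) = √(B - 2) = √(-2 + B))
18725 + Y(-104, 1) = 18725 + √(-2 + 1) = 18725 + √(-1) = 18725 + I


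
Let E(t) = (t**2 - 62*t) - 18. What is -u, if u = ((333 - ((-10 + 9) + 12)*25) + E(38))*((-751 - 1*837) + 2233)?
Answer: 562440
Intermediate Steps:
E(t) = -18 + t**2 - 62*t
u = -562440 (u = ((333 - ((-10 + 9) + 12)*25) + (-18 + 38**2 - 62*38))*((-751 - 1*837) + 2233) = ((333 - (-1 + 12)*25) + (-18 + 1444 - 2356))*((-751 - 837) + 2233) = ((333 - 11*25) - 930)*(-1588 + 2233) = ((333 - 1*275) - 930)*645 = ((333 - 275) - 930)*645 = (58 - 930)*645 = -872*645 = -562440)
-u = -1*(-562440) = 562440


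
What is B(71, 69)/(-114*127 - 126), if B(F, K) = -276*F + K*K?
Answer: 4945/4868 ≈ 1.0158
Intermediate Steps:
B(F, K) = K² - 276*F (B(F, K) = -276*F + K² = K² - 276*F)
B(71, 69)/(-114*127 - 126) = (69² - 276*71)/(-114*127 - 126) = (4761 - 19596)/(-14478 - 126) = -14835/(-14604) = -14835*(-1/14604) = 4945/4868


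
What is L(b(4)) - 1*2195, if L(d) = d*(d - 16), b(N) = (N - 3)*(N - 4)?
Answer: -2195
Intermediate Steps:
b(N) = (-4 + N)*(-3 + N) (b(N) = (-3 + N)*(-4 + N) = (-4 + N)*(-3 + N))
L(d) = d*(-16 + d)
L(b(4)) - 1*2195 = (12 + 4² - 7*4)*(-16 + (12 + 4² - 7*4)) - 1*2195 = (12 + 16 - 28)*(-16 + (12 + 16 - 28)) - 2195 = 0*(-16 + 0) - 2195 = 0*(-16) - 2195 = 0 - 2195 = -2195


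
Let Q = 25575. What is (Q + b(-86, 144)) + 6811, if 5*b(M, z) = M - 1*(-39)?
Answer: 161883/5 ≈ 32377.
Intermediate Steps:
b(M, z) = 39/5 + M/5 (b(M, z) = (M - 1*(-39))/5 = (M + 39)/5 = (39 + M)/5 = 39/5 + M/5)
(Q + b(-86, 144)) + 6811 = (25575 + (39/5 + (⅕)*(-86))) + 6811 = (25575 + (39/5 - 86/5)) + 6811 = (25575 - 47/5) + 6811 = 127828/5 + 6811 = 161883/5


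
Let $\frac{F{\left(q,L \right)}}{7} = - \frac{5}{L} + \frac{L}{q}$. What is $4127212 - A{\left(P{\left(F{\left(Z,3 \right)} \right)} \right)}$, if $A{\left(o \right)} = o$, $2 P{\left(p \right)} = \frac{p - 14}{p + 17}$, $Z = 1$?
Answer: $\frac{326049755}{79} \approx 4.1272 \cdot 10^{6}$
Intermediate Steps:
$F{\left(q,L \right)} = - \frac{35}{L} + \frac{7 L}{q}$ ($F{\left(q,L \right)} = 7 \left(- \frac{5}{L} + \frac{L}{q}\right) = - \frac{35}{L} + \frac{7 L}{q}$)
$P{\left(p \right)} = \frac{-14 + p}{2 \left(17 + p\right)}$ ($P{\left(p \right)} = \frac{\left(p - 14\right) \frac{1}{p + 17}}{2} = \frac{\left(-14 + p\right) \frac{1}{17 + p}}{2} = \frac{\frac{1}{17 + p} \left(-14 + p\right)}{2} = \frac{-14 + p}{2 \left(17 + p\right)}$)
$4127212 - A{\left(P{\left(F{\left(Z,3 \right)} \right)} \right)} = 4127212 - \frac{-14 + \left(- \frac{35}{3} + 7 \cdot 3 \cdot 1^{-1}\right)}{2 \left(17 + \left(- \frac{35}{3} + 7 \cdot 3 \cdot 1^{-1}\right)\right)} = 4127212 - \frac{-14 + \left(\left(-35\right) \frac{1}{3} + 7 \cdot 3 \cdot 1\right)}{2 \left(17 + \left(\left(-35\right) \frac{1}{3} + 7 \cdot 3 \cdot 1\right)\right)} = 4127212 - \frac{-14 + \left(- \frac{35}{3} + 21\right)}{2 \left(17 + \left(- \frac{35}{3} + 21\right)\right)} = 4127212 - \frac{-14 + \frac{28}{3}}{2 \left(17 + \frac{28}{3}\right)} = 4127212 - \frac{1}{2} \frac{1}{\frac{79}{3}} \left(- \frac{14}{3}\right) = 4127212 - \frac{1}{2} \cdot \frac{3}{79} \left(- \frac{14}{3}\right) = 4127212 - - \frac{7}{79} = 4127212 + \frac{7}{79} = \frac{326049755}{79}$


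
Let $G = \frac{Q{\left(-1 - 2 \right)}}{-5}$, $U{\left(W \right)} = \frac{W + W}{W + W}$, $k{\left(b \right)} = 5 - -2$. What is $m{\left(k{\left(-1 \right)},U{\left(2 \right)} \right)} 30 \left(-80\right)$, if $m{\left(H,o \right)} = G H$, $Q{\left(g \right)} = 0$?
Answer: $0$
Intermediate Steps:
$k{\left(b \right)} = 7$ ($k{\left(b \right)} = 5 + 2 = 7$)
$U{\left(W \right)} = 1$ ($U{\left(W \right)} = \frac{2 W}{2 W} = 2 W \frac{1}{2 W} = 1$)
$G = 0$ ($G = \frac{0}{-5} = 0 \left(- \frac{1}{5}\right) = 0$)
$m{\left(H,o \right)} = 0$ ($m{\left(H,o \right)} = 0 H = 0$)
$m{\left(k{\left(-1 \right)},U{\left(2 \right)} \right)} 30 \left(-80\right) = 0 \cdot 30 \left(-80\right) = 0 \left(-80\right) = 0$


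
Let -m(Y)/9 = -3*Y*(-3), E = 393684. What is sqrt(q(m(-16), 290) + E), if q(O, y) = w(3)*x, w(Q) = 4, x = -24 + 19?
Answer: 8*sqrt(6151) ≈ 627.43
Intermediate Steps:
x = -5
m(Y) = -81*Y (m(Y) = -9*(-3*Y)*(-3) = -81*Y)
q(O, y) = -20 (q(O, y) = 4*(-5) = -20)
sqrt(q(m(-16), 290) + E) = sqrt(-20 + 393684) = sqrt(393664) = 8*sqrt(6151)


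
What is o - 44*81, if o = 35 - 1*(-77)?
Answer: -3452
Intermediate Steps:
o = 112 (o = 35 + 77 = 112)
o - 44*81 = 112 - 44*81 = 112 - 3564 = -3452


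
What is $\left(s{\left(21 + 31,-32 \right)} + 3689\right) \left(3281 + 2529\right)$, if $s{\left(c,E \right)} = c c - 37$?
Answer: $36928360$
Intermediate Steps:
$s{\left(c,E \right)} = -37 + c^{2}$ ($s{\left(c,E \right)} = c^{2} - 37 = -37 + c^{2}$)
$\left(s{\left(21 + 31,-32 \right)} + 3689\right) \left(3281 + 2529\right) = \left(\left(-37 + \left(21 + 31\right)^{2}\right) + 3689\right) \left(3281 + 2529\right) = \left(\left(-37 + 52^{2}\right) + 3689\right) 5810 = \left(\left(-37 + 2704\right) + 3689\right) 5810 = \left(2667 + 3689\right) 5810 = 6356 \cdot 5810 = 36928360$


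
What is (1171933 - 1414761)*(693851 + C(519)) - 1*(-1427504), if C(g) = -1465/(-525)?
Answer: -17690998576624/105 ≈ -1.6849e+11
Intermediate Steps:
C(g) = 293/105 (C(g) = -1465*(-1/525) = 293/105)
(1171933 - 1414761)*(693851 + C(519)) - 1*(-1427504) = (1171933 - 1414761)*(693851 + 293/105) - 1*(-1427504) = -242828*72854648/105 + 1427504 = -17691148464544/105 + 1427504 = -17690998576624/105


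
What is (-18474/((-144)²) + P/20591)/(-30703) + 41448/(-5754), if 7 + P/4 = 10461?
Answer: -15093381598899017/2095321127985792 ≈ -7.2034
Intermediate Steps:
P = 41816 (P = -28 + 4*10461 = -28 + 41844 = 41816)
(-18474/((-144)²) + P/20591)/(-30703) + 41448/(-5754) = (-18474/((-144)²) + 41816/20591)/(-30703) + 41448/(-5754) = (-18474/20736 + 41816*(1/20591))*(-1/30703) + 41448*(-1/5754) = (-18474*1/20736 + 41816/20591)*(-1/30703) - 6908/959 = (-3079/3456 + 41816/20591)*(-1/30703) - 6908/959 = (81116407/71162496)*(-1/30703) - 6908/959 = -81116407/2184902114688 - 6908/959 = -15093381598899017/2095321127985792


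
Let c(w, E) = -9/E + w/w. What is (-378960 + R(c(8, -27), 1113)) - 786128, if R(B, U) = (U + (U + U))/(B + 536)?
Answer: -1878111839/1612 ≈ -1.1651e+6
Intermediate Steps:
c(w, E) = 1 - 9/E (c(w, E) = -9/E + 1 = 1 - 9/E)
R(B, U) = 3*U/(536 + B) (R(B, U) = (U + 2*U)/(536 + B) = (3*U)/(536 + B) = 3*U/(536 + B))
(-378960 + R(c(8, -27), 1113)) - 786128 = (-378960 + 3*1113/(536 + (-9 - 27)/(-27))) - 786128 = (-378960 + 3*1113/(536 - 1/27*(-36))) - 786128 = (-378960 + 3*1113/(536 + 4/3)) - 786128 = (-378960 + 3*1113/(1612/3)) - 786128 = (-378960 + 3*1113*(3/1612)) - 786128 = (-378960 + 10017/1612) - 786128 = -610873503/1612 - 786128 = -1878111839/1612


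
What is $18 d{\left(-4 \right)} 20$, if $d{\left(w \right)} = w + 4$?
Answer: $0$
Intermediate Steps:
$d{\left(w \right)} = 4 + w$
$18 d{\left(-4 \right)} 20 = 18 \left(4 - 4\right) 20 = 18 \cdot 0 \cdot 20 = 0 \cdot 20 = 0$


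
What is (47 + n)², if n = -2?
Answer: 2025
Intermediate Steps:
(47 + n)² = (47 - 2)² = 45² = 2025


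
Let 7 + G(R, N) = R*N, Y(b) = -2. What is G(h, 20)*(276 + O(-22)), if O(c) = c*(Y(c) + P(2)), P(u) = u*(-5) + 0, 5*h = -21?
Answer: -49140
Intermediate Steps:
h = -21/5 (h = (1/5)*(-21) = -21/5 ≈ -4.2000)
P(u) = -5*u (P(u) = -5*u + 0 = -5*u)
O(c) = -12*c (O(c) = c*(-2 - 5*2) = c*(-2 - 10) = c*(-12) = -12*c)
G(R, N) = -7 + N*R (G(R, N) = -7 + R*N = -7 + N*R)
G(h, 20)*(276 + O(-22)) = (-7 + 20*(-21/5))*(276 - 12*(-22)) = (-7 - 84)*(276 + 264) = -91*540 = -49140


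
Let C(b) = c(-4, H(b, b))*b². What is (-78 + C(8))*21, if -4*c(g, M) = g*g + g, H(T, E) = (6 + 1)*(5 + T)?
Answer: -5670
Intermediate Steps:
H(T, E) = 35 + 7*T (H(T, E) = 7*(5 + T) = 35 + 7*T)
c(g, M) = -g/4 - g²/4 (c(g, M) = -(g*g + g)/4 = -(g² + g)/4 = -(g + g²)/4 = -g/4 - g²/4)
C(b) = -3*b² (C(b) = (-¼*(-4)*(1 - 4))*b² = (-¼*(-4)*(-3))*b² = -3*b²)
(-78 + C(8))*21 = (-78 - 3*8²)*21 = (-78 - 3*64)*21 = (-78 - 192)*21 = -270*21 = -5670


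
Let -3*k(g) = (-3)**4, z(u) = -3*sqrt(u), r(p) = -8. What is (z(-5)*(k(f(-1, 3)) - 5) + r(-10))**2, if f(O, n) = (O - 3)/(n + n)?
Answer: -46016 - 1536*I*sqrt(5) ≈ -46016.0 - 3434.6*I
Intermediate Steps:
f(O, n) = (-3 + O)/(2*n) (f(O, n) = (-3 + O)/((2*n)) = (-3 + O)*(1/(2*n)) = (-3 + O)/(2*n))
k(g) = -27 (k(g) = -1/3*(-3)**4 = -1/3*81 = -27)
(z(-5)*(k(f(-1, 3)) - 5) + r(-10))**2 = ((-3*I*sqrt(5))*(-27 - 5) - 8)**2 = (-3*I*sqrt(5)*(-32) - 8)**2 = (96*I*sqrt(5) - 8)**2 = (-8 + 96*I*sqrt(5))**2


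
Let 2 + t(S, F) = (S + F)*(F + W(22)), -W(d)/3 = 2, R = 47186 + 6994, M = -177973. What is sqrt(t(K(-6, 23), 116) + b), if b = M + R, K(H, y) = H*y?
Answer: I*sqrt(126215) ≈ 355.27*I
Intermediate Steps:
R = 54180
W(d) = -6 (W(d) = -3*2 = -6)
t(S, F) = -2 + (-6 + F)*(F + S) (t(S, F) = -2 + (S + F)*(F - 6) = -2 + (F + S)*(-6 + F) = -2 + (-6 + F)*(F + S))
b = -123793 (b = -177973 + 54180 = -123793)
sqrt(t(K(-6, 23), 116) + b) = sqrt((-2 + 116**2 - 6*116 - (-36)*23 + 116*(-6*23)) - 123793) = sqrt((-2 + 13456 - 696 - 6*(-138) + 116*(-138)) - 123793) = sqrt((-2 + 13456 - 696 + 828 - 16008) - 123793) = sqrt(-2422 - 123793) = sqrt(-126215) = I*sqrt(126215)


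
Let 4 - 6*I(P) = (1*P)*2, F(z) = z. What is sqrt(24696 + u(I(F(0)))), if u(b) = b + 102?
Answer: 2*sqrt(55797)/3 ≈ 157.48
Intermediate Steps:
I(P) = 2/3 - P/3 (I(P) = 2/3 - 1*P*2/6 = 2/3 - P*2/6 = 2/3 - P/3)
u(b) = 102 + b
sqrt(24696 + u(I(F(0)))) = sqrt(24696 + (102 + (2/3 - 1/3*0))) = sqrt(24696 + (102 + (2/3 + 0))) = sqrt(24696 + (102 + 2/3)) = sqrt(24696 + 308/3) = sqrt(74396/3) = 2*sqrt(55797)/3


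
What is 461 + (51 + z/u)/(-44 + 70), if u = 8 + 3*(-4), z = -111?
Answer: 48259/104 ≈ 464.03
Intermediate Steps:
u = -4 (u = 8 - 12 = -4)
461 + (51 + z/u)/(-44 + 70) = 461 + (51 - 111/(-4))/(-44 + 70) = 461 + (51 - 111*(-1/4))/26 = 461 + (51 + 111/4)*(1/26) = 461 + (315/4)*(1/26) = 461 + 315/104 = 48259/104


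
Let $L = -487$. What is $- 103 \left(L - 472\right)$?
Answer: $98777$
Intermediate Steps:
$- 103 \left(L - 472\right) = - 103 \left(-487 - 472\right) = \left(-103\right) \left(-959\right) = 98777$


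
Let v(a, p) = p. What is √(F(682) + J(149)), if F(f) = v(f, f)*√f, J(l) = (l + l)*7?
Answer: √(2086 + 682*√682) ≈ 141.05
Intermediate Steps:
J(l) = 14*l (J(l) = (2*l)*7 = 14*l)
F(f) = f^(3/2) (F(f) = f*√f = f^(3/2))
√(F(682) + J(149)) = √(682^(3/2) + 14*149) = √(682*√682 + 2086) = √(2086 + 682*√682)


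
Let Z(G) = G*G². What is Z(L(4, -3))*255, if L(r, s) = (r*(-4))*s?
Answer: 28200960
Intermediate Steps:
L(r, s) = -4*r*s (L(r, s) = (-4*r)*s = -4*r*s)
Z(G) = G³
Z(L(4, -3))*255 = (-4*4*(-3))³*255 = 48³*255 = 110592*255 = 28200960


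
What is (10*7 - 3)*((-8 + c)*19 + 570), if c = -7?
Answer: 19095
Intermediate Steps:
(10*7 - 3)*((-8 + c)*19 + 570) = (10*7 - 3)*((-8 - 7)*19 + 570) = (70 - 3)*(-15*19 + 570) = 67*(-285 + 570) = 67*285 = 19095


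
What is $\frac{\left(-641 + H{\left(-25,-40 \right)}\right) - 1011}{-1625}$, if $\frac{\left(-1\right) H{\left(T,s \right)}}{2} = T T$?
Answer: $\frac{2902}{1625} \approx 1.7858$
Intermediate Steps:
$H{\left(T,s \right)} = - 2 T^{2}$ ($H{\left(T,s \right)} = - 2 T T = - 2 T^{2}$)
$\frac{\left(-641 + H{\left(-25,-40 \right)}\right) - 1011}{-1625} = \frac{\left(-641 - 2 \left(-25\right)^{2}\right) - 1011}{-1625} = \left(\left(-641 - 1250\right) - 1011\right) \left(- \frac{1}{1625}\right) = \left(-1891 - 1011\right) \left(- \frac{1}{1625}\right) = \left(-2902\right) \left(- \frac{1}{1625}\right) = \frac{2902}{1625}$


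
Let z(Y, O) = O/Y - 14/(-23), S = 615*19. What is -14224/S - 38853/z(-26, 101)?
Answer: 90487507858/7630305 ≈ 11859.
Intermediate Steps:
S = 11685
z(Y, O) = 14/23 + O/Y (z(Y, O) = O/Y - 14*(-1/23) = O/Y + 14/23 = 14/23 + O/Y)
-14224/S - 38853/z(-26, 101) = -14224/11685 - 38853/(14/23 + 101/(-26)) = -14224*1/11685 - 38853/(14/23 + 101*(-1/26)) = -14224/11685 - 38853/(14/23 - 101/26) = -14224/11685 - 38853/(-1959/598) = -14224/11685 - 38853*(-598/1959) = -14224/11685 + 7744698/653 = 90487507858/7630305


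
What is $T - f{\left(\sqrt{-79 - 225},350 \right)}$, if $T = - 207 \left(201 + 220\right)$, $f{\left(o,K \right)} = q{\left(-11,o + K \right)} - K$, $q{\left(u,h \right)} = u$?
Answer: $-86786$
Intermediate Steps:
$f{\left(o,K \right)} = -11 - K$
$T = -87147$ ($T = \left(-207\right) 421 = -87147$)
$T - f{\left(\sqrt{-79 - 225},350 \right)} = -87147 - \left(-11 - 350\right) = -87147 - -361 = -87147 + 361 = -86786$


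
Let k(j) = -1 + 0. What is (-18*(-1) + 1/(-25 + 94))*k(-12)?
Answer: -1243/69 ≈ -18.014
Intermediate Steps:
k(j) = -1
(-18*(-1) + 1/(-25 + 94))*k(-12) = (-18*(-1) + 1/(-25 + 94))*(-1) = (18 + 1/69)*(-1) = (1243/69)*(-1) = -1243/69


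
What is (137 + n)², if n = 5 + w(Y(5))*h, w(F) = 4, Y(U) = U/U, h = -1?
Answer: 19044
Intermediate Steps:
Y(U) = 1
n = 1 (n = 5 + 4*(-1) = 5 - 4 = 1)
(137 + n)² = (137 + 1)² = 138² = 19044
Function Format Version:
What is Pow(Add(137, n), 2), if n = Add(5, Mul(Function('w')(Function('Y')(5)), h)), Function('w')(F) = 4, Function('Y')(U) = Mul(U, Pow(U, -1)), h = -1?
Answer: 19044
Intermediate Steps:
Function('Y')(U) = 1
n = 1 (n = Add(5, Mul(4, -1)) = Add(5, -4) = 1)
Pow(Add(137, n), 2) = Pow(Add(137, 1), 2) = Pow(138, 2) = 19044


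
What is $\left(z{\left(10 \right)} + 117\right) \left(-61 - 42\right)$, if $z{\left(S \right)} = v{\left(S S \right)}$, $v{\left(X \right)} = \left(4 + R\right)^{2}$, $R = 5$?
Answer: $-20394$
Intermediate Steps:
$v{\left(X \right)} = 81$ ($v{\left(X \right)} = \left(4 + 5\right)^{2} = 9^{2} = 81$)
$z{\left(S \right)} = 81$
$\left(z{\left(10 \right)} + 117\right) \left(-61 - 42\right) = \left(81 + 117\right) \left(-61 - 42\right) = 198 \left(-61 - 42\right) = 198 \left(-103\right) = -20394$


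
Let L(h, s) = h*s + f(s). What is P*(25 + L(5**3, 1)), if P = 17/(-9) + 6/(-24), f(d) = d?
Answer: -11627/36 ≈ -322.97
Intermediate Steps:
P = -77/36 (P = 17*(-1/9) + 6*(-1/24) = -17/9 - 1/4 = -77/36 ≈ -2.1389)
L(h, s) = s + h*s (L(h, s) = h*s + s = s + h*s)
P*(25 + L(5**3, 1)) = -77*(25 + 1*(1 + 5**3))/36 = -77*(25 + 1*(1 + 125))/36 = -77*(25 + 1*126)/36 = -77*(25 + 126)/36 = -77/36*151 = -11627/36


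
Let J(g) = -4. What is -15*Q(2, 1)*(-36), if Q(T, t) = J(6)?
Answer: -2160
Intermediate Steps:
Q(T, t) = -4
-15*Q(2, 1)*(-36) = -(-60)*(-36) = -15*144 = -2160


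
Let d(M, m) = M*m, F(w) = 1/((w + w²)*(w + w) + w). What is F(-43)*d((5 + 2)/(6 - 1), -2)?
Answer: 14/776795 ≈ 1.8023e-5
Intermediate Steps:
F(w) = 1/(w + 2*w*(w + w²)) (F(w) = 1/((w + w²)*(2*w) + w) = 1/(2*w*(w + w²) + w) = 1/(w + 2*w*(w + w²)))
F(-43)*d((5 + 2)/(6 - 1), -2) = (1/((-43)*(1 + 2*(-43) + 2*(-43)²)))*(((5 + 2)/(6 - 1))*(-2)) = (-1/(43*(1 - 86 + 2*1849)))*((7/5)*(-2)) = (-1/(43*(1 - 86 + 3698)))*((7*(⅕))*(-2)) = (-1/43/3613)*((7/5)*(-2)) = -1/43*1/3613*(-14/5) = -1/155359*(-14/5) = 14/776795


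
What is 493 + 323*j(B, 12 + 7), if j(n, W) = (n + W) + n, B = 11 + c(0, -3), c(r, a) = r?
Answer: 13736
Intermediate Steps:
B = 11 (B = 11 + 0 = 11)
j(n, W) = W + 2*n (j(n, W) = (W + n) + n = W + 2*n)
493 + 323*j(B, 12 + 7) = 493 + 323*((12 + 7) + 2*11) = 493 + 323*(19 + 22) = 493 + 323*41 = 493 + 13243 = 13736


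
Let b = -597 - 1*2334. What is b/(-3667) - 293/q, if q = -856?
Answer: 3583367/3138952 ≈ 1.1416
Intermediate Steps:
b = -2931 (b = -597 - 2334 = -2931)
b/(-3667) - 293/q = -2931/(-3667) - 293/(-856) = -2931*(-1/3667) - 293*(-1/856) = 2931/3667 + 293/856 = 3583367/3138952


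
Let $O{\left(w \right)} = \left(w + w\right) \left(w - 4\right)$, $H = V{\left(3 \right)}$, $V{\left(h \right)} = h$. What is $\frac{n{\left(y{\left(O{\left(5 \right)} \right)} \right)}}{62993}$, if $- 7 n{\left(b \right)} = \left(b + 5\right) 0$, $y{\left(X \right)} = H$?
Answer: $0$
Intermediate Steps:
$H = 3$
$O{\left(w \right)} = 2 w \left(-4 + w\right)$
$y{\left(X \right)} = 3$
$n{\left(b \right)} = 0$ ($n{\left(b \right)} = - \frac{\left(b + 5\right) 0}{7} = - \frac{\left(5 + b\right) 0}{7} = \left(- \frac{1}{7}\right) 0 = 0$)
$\frac{n{\left(y{\left(O{\left(5 \right)} \right)} \right)}}{62993} = \frac{0}{62993} = 0 \cdot \frac{1}{62993} = 0$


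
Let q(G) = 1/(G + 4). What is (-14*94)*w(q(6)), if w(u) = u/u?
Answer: -1316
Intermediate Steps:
q(G) = 1/(4 + G)
w(u) = 1
(-14*94)*w(q(6)) = -14*94*1 = -1316*1 = -1316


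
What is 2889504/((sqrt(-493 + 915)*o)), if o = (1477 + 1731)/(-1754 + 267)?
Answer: -268543278*sqrt(422)/84611 ≈ -65199.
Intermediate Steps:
o = -3208/1487 (o = 3208/(-1487) = 3208*(-1/1487) = -3208/1487 ≈ -2.1574)
2889504/((sqrt(-493 + 915)*o)) = 2889504/((sqrt(-493 + 915)*(-3208/1487))) = 2889504/((sqrt(422)*(-3208/1487))) = 2889504/((-3208*sqrt(422)/1487)) = 2889504*(-1487*sqrt(422)/1353776) = -268543278*sqrt(422)/84611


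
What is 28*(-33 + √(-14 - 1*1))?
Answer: -924 + 28*I*√15 ≈ -924.0 + 108.44*I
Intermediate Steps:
28*(-33 + √(-14 - 1*1)) = 28*(-33 + √(-14 - 1)) = 28*(-33 + √(-15)) = 28*(-33 + I*√15) = -924 + 28*I*√15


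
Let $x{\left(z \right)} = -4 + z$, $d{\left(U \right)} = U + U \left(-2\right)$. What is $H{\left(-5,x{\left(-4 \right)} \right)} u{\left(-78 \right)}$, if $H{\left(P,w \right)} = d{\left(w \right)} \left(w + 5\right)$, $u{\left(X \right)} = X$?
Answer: $1872$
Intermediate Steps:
$d{\left(U \right)} = - U$ ($d{\left(U \right)} = U - 2 U = - U$)
$H{\left(P,w \right)} = - w \left(5 + w\right)$ ($H{\left(P,w \right)} = - w \left(w + 5\right) = - w \left(5 + w\right)$)
$H{\left(-5,x{\left(-4 \right)} \right)} u{\left(-78 \right)} = - \left(-4 - 4\right) \left(5 - 8\right) \left(-78\right) = \left(-1\right) \left(-8\right) \left(5 - 8\right) \left(-78\right) = \left(-1\right) \left(-8\right) \left(-3\right) \left(-78\right) = \left(-24\right) \left(-78\right) = 1872$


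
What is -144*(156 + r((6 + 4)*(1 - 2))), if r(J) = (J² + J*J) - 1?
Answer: -51120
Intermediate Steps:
r(J) = -1 + 2*J² (r(J) = (J² + J²) - 1 = 2*J² - 1 = -1 + 2*J²)
-144*(156 + r((6 + 4)*(1 - 2))) = -144*(156 + (-1 + 2*((6 + 4)*(1 - 2))²)) = -144*(156 + (-1 + 2*(10*(-1))²)) = -144*(156 + (-1 + 2*(-10)²)) = -144*(156 + (-1 + 2*100)) = -144*(156 + (-1 + 200)) = -144*(156 + 199) = -144*355 = -51120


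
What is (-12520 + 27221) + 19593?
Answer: 34294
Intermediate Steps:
(-12520 + 27221) + 19593 = 14701 + 19593 = 34294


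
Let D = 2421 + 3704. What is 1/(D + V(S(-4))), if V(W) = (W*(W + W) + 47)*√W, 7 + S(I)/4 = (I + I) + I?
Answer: 125/209434949 - 3314*I*√19/1466044643 ≈ 5.9684e-7 - 9.8533e-6*I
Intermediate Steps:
S(I) = -28 + 12*I (S(I) = -28 + 4*((I + I) + I) = -28 + 4*(2*I + I) = -28 + 4*(3*I) = -28 + 12*I)
D = 6125
V(W) = √W*(47 + 2*W²) (V(W) = (W*(2*W) + 47)*√W = (2*W² + 47)*√W = (47 + 2*W²)*√W = √W*(47 + 2*W²))
1/(D + V(S(-4))) = 1/(6125 + √(-28 + 12*(-4))*(47 + 2*(-28 + 12*(-4))²)) = 1/(6125 + √(-28 - 48)*(47 + 2*(-28 - 48)²)) = 1/(6125 + √(-76)*(47 + 2*(-76)²)) = 1/(6125 + (2*I*√19)*(47 + 2*5776)) = 1/(6125 + (2*I*√19)*(47 + 11552)) = 1/(6125 + (2*I*√19)*11599) = 1/(6125 + 23198*I*√19)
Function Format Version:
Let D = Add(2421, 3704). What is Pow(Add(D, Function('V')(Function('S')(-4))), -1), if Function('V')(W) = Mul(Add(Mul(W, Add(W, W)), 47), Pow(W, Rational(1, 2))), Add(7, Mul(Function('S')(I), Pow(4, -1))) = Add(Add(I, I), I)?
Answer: Add(Rational(125, 209434949), Mul(Rational(-3314, 1466044643), I, Pow(19, Rational(1, 2)))) ≈ Add(5.9684e-7, Mul(-9.8533e-6, I))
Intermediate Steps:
Function('S')(I) = Add(-28, Mul(12, I)) (Function('S')(I) = Add(-28, Mul(4, Add(Add(I, I), I))) = Add(-28, Mul(4, Add(Mul(2, I), I))) = Add(-28, Mul(4, Mul(3, I))) = Add(-28, Mul(12, I)))
D = 6125
Function('V')(W) = Mul(Pow(W, Rational(1, 2)), Add(47, Mul(2, Pow(W, 2)))) (Function('V')(W) = Mul(Add(Mul(W, Mul(2, W)), 47), Pow(W, Rational(1, 2))) = Mul(Add(Mul(2, Pow(W, 2)), 47), Pow(W, Rational(1, 2))) = Mul(Add(47, Mul(2, Pow(W, 2))), Pow(W, Rational(1, 2))) = Mul(Pow(W, Rational(1, 2)), Add(47, Mul(2, Pow(W, 2)))))
Pow(Add(D, Function('V')(Function('S')(-4))), -1) = Pow(Add(6125, Mul(Pow(Add(-28, Mul(12, -4)), Rational(1, 2)), Add(47, Mul(2, Pow(Add(-28, Mul(12, -4)), 2))))), -1) = Pow(Add(6125, Mul(Pow(Add(-28, -48), Rational(1, 2)), Add(47, Mul(2, Pow(Add(-28, -48), 2))))), -1) = Pow(Add(6125, Mul(Pow(-76, Rational(1, 2)), Add(47, Mul(2, Pow(-76, 2))))), -1) = Pow(Add(6125, Mul(Mul(2, I, Pow(19, Rational(1, 2))), Add(47, Mul(2, 5776)))), -1) = Pow(Add(6125, Mul(Mul(2, I, Pow(19, Rational(1, 2))), Add(47, 11552))), -1) = Pow(Add(6125, Mul(Mul(2, I, Pow(19, Rational(1, 2))), 11599)), -1) = Pow(Add(6125, Mul(23198, I, Pow(19, Rational(1, 2)))), -1)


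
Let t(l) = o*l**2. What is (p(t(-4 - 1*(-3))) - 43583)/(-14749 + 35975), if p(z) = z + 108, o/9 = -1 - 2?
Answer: -21751/10613 ≈ -2.0495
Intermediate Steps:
o = -27 (o = 9*(-1 - 2) = 9*(-3) = -27)
t(l) = -27*l**2
p(z) = 108 + z
(p(t(-4 - 1*(-3))) - 43583)/(-14749 + 35975) = ((108 - 27*(-4 - 1*(-3))**2) - 43583)/(-14749 + 35975) = ((108 - 27*(-4 + 3)**2) - 43583)/21226 = ((108 - 27*(-1)**2) - 43583)*(1/21226) = ((108 - 27*1) - 43583)*(1/21226) = ((108 - 27) - 43583)*(1/21226) = (81 - 43583)*(1/21226) = -43502*1/21226 = -21751/10613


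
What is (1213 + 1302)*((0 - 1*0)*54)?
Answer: 0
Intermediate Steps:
(1213 + 1302)*((0 - 1*0)*54) = 2515*((0 + 0)*54) = 2515*(0*54) = 2515*0 = 0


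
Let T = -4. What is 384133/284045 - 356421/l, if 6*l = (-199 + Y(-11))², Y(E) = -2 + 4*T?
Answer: -589349178833/13375395005 ≈ -44.062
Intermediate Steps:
Y(E) = -18 (Y(E) = -2 + 4*(-4) = -2 - 16 = -18)
l = 47089/6 (l = (-199 - 18)²/6 = (⅙)*(-217)² = (⅙)*47089 = 47089/6 ≈ 7848.2)
384133/284045 - 356421/l = 384133/284045 - 356421/47089/6 = 384133*(1/284045) - 356421*6/47089 = 384133/284045 - 2138526/47089 = -589349178833/13375395005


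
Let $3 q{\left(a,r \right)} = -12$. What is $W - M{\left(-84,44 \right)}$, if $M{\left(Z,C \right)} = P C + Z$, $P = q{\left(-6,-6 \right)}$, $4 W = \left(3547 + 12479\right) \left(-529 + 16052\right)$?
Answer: $\frac{124386319}{2} \approx 6.2193 \cdot 10^{7}$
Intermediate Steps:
$W = \frac{124385799}{2}$ ($W = \frac{\left(3547 + 12479\right) \left(-529 + 16052\right)}{4} = \frac{16026 \cdot 15523}{4} = \frac{1}{4} \cdot 248771598 = \frac{124385799}{2} \approx 6.2193 \cdot 10^{7}$)
$q{\left(a,r \right)} = -4$ ($q{\left(a,r \right)} = \frac{1}{3} \left(-12\right) = -4$)
$P = -4$
$M{\left(Z,C \right)} = Z - 4 C$ ($M{\left(Z,C \right)} = - 4 C + Z = Z - 4 C$)
$W - M{\left(-84,44 \right)} = \frac{124385799}{2} - \left(-84 - 176\right) = \frac{124385799}{2} - -260 = \frac{124385799}{2} + 260 = \frac{124386319}{2}$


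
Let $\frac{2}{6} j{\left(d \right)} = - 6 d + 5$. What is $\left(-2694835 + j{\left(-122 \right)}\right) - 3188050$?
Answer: $-5880674$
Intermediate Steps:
$j{\left(d \right)} = 15 - 18 d$ ($j{\left(d \right)} = 3 \left(- 6 d + 5\right) = 3 \left(5 - 6 d\right) = 15 - 18 d$)
$\left(-2694835 + j{\left(-122 \right)}\right) - 3188050 = \left(-2694835 + \left(15 - -2196\right)\right) - 3188050 = \left(-2694835 + \left(15 + 2196\right)\right) - 3188050 = \left(-2694835 + 2211\right) - 3188050 = -2692624 - 3188050 = -5880674$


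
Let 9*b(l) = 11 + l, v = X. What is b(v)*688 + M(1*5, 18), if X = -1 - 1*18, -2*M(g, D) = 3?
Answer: -11035/18 ≈ -613.06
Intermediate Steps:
M(g, D) = -3/2 (M(g, D) = -½*3 = -3/2)
X = -19 (X = -1 - 18 = -19)
v = -19
b(l) = 11/9 + l/9 (b(l) = (11 + l)/9 = 11/9 + l/9)
b(v)*688 + M(1*5, 18) = (11/9 + (⅑)*(-19))*688 - 3/2 = (11/9 - 19/9)*688 - 3/2 = -8/9*688 - 3/2 = -5504/9 - 3/2 = -11035/18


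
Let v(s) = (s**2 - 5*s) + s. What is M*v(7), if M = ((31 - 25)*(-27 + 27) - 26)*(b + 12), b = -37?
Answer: 13650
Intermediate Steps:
v(s) = s**2 - 4*s
M = 650 (M = ((31 - 25)*(-27 + 27) - 26)*(-37 + 12) = (6*0 - 26)*(-25) = (0 - 26)*(-25) = -26*(-25) = 650)
M*v(7) = 650*(7*(-4 + 7)) = 650*(7*3) = 650*21 = 13650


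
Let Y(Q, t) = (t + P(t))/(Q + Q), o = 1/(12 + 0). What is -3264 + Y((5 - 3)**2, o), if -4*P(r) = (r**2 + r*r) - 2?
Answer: -7520089/2304 ≈ -3263.9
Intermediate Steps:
P(r) = 1/2 - r**2/2 (P(r) = -((r**2 + r*r) - 2)/4 = -((r**2 + r**2) - 2)/4 = -(2*r**2 - 2)/4 = -(-2 + 2*r**2)/4 = 1/2 - r**2/2)
o = 1/12 ≈ 0.083333
Y(Q, t) = (1/2 + t - t**2/2)/(2*Q) (Y(Q, t) = (t + (1/2 - t**2/2))/(Q + Q) = (1/2 + t - t**2/2)/((2*Q)) = (1/2 + t - t**2/2)*(1/(2*Q)) = (1/2 + t - t**2/2)/(2*Q))
-3264 + Y((5 - 3)**2, o) = -3264 + (1 - (1/12)**2 + 2*(1/12))/(4*((5 - 3)**2)) = -3264 + (1 - 1*1/144 + 1/6)/(4*(2**2)) = -3264 + (1/4)*(1 - 1/144 + 1/6)/4 = -3264 + (1/4)*(1/4)*(167/144) = -3264 + 167/2304 = -7520089/2304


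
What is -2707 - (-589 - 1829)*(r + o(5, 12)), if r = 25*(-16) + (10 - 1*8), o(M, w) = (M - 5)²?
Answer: -965071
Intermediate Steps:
o(M, w) = (-5 + M)²
r = -398 (r = -400 + (10 - 8) = -400 + 2 = -398)
-2707 - (-589 - 1829)*(r + o(5, 12)) = -2707 - (-589 - 1829)*(-398 + (-5 + 5)²) = -2707 - (-2418)*(-398 + 0²) = -2707 - (-2418)*(-398 + 0) = -2707 - (-2418)*(-398) = -2707 - 1*962364 = -2707 - 962364 = -965071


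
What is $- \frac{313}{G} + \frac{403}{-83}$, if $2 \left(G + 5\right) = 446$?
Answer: $- \frac{113833}{18094} \approx -6.2912$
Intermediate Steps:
$G = 218$ ($G = -5 + \frac{1}{2} \cdot 446 = -5 + 223 = 218$)
$- \frac{313}{G} + \frac{403}{-83} = - \frac{313}{218} + \frac{403}{-83} = \left(-313\right) \frac{1}{218} + 403 \left(- \frac{1}{83}\right) = - \frac{313}{218} - \frac{403}{83} = - \frac{113833}{18094}$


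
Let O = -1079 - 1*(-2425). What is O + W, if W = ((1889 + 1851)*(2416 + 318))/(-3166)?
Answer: -2981862/1583 ≈ -1883.7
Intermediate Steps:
W = -5112580/1583 (W = (3740*2734)*(-1/3166) = 10225160*(-1/3166) = -5112580/1583 ≈ -3229.7)
O = 1346 (O = -1079 + 2425 = 1346)
O + W = 1346 - 5112580/1583 = -2981862/1583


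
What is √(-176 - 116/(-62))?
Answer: I*√167338/31 ≈ 13.196*I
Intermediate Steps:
√(-176 - 116/(-62)) = √(-176 - 116*(-1/62)) = √(-176 + 58/31) = √(-5398/31) = I*√167338/31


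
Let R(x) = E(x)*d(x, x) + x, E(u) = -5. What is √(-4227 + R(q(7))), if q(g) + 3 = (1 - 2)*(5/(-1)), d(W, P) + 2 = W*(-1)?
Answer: 29*I*√5 ≈ 64.846*I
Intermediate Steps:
d(W, P) = -2 - W (d(W, P) = -2 + W*(-1) = -2 - W)
q(g) = 2 (q(g) = -3 + (1 - 2)*(5/(-1)) = -3 - 5*(-1) = -3 - 1*(-5) = -3 + 5 = 2)
R(x) = 10 + 6*x (R(x) = -5*(-2 - x) + x = (10 + 5*x) + x = 10 + 6*x)
√(-4227 + R(q(7))) = √(-4227 + (10 + 6*2)) = √(-4227 + (10 + 12)) = √(-4227 + 22) = √(-4205) = 29*I*√5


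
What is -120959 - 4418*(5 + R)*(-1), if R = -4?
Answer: -116541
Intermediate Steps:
-120959 - 4418*(5 + R)*(-1) = -120959 - 4418*(5 - 4)*(-1) = -120959 - 4418*1*(-1) = -120959 - 4418*(-1) = -120959 - 1*(-4418) = -120959 + 4418 = -116541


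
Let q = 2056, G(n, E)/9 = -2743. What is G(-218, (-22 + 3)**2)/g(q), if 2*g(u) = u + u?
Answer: -24687/2056 ≈ -12.007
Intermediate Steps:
G(n, E) = -24687 (G(n, E) = 9*(-2743) = -24687)
g(u) = u (g(u) = (u + u)/2 = (2*u)/2 = u)
G(-218, (-22 + 3)**2)/g(q) = -24687/2056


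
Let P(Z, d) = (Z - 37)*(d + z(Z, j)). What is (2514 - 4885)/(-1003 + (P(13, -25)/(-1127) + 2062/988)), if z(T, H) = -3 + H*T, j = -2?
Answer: 1320025798/557886501 ≈ 2.3661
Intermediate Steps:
P(Z, d) = (-37 + Z)*(-3 + d - 2*Z) (P(Z, d) = (Z - 37)*(d + (-3 - 2*Z)) = (-37 + Z)*(-3 + d - 2*Z))
(2514 - 4885)/(-1003 + (P(13, -25)/(-1127) + 2062/988)) = (2514 - 4885)/(-1003 + ((111 - 37*(-25) - 2*13² + 71*13 + 13*(-25))/(-1127) + 2062/988)) = -2371/(-1003 + ((111 + 925 - 2*169 + 923 - 325)*(-1/1127) + 2062*(1/988))) = -2371/(-1003 + ((111 + 925 - 338 + 923 - 325)*(-1/1127) + 1031/494)) = -2371/(-1003 + (1296*(-1/1127) + 1031/494)) = -2371/(-1003 + (-1296/1127 + 1031/494)) = -2371/(-1003 + 521713/556738) = -2371/(-557886501/556738) = -2371*(-556738/557886501) = 1320025798/557886501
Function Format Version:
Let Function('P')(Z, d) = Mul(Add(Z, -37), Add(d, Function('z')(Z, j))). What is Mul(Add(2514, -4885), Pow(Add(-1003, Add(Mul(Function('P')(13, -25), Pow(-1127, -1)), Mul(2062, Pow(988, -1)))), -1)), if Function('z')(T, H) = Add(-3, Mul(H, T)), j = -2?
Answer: Rational(1320025798, 557886501) ≈ 2.3661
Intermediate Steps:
Function('P')(Z, d) = Mul(Add(-37, Z), Add(-3, d, Mul(-2, Z))) (Function('P')(Z, d) = Mul(Add(Z, -37), Add(d, Add(-3, Mul(-2, Z)))) = Mul(Add(-37, Z), Add(-3, d, Mul(-2, Z))))
Mul(Add(2514, -4885), Pow(Add(-1003, Add(Mul(Function('P')(13, -25), Pow(-1127, -1)), Mul(2062, Pow(988, -1)))), -1)) = Mul(Add(2514, -4885), Pow(Add(-1003, Add(Mul(Add(111, Mul(-37, -25), Mul(-2, Pow(13, 2)), Mul(71, 13), Mul(13, -25)), Pow(-1127, -1)), Mul(2062, Pow(988, -1)))), -1)) = Mul(-2371, Pow(Add(-1003, Add(Mul(Add(111, 925, Mul(-2, 169), 923, -325), Rational(-1, 1127)), Mul(2062, Rational(1, 988)))), -1)) = Mul(-2371, Pow(Add(-1003, Add(Mul(Add(111, 925, -338, 923, -325), Rational(-1, 1127)), Rational(1031, 494))), -1)) = Mul(-2371, Pow(Add(-1003, Add(Mul(1296, Rational(-1, 1127)), Rational(1031, 494))), -1)) = Mul(-2371, Pow(Add(-1003, Add(Rational(-1296, 1127), Rational(1031, 494))), -1)) = Mul(-2371, Pow(Add(-1003, Rational(521713, 556738)), -1)) = Mul(-2371, Pow(Rational(-557886501, 556738), -1)) = Mul(-2371, Rational(-556738, 557886501)) = Rational(1320025798, 557886501)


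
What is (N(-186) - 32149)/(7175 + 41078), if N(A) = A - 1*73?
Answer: -32408/48253 ≈ -0.67163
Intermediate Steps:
N(A) = -73 + A (N(A) = A - 73 = -73 + A)
(N(-186) - 32149)/(7175 + 41078) = ((-73 - 186) - 32149)/(7175 + 41078) = (-259 - 32149)/48253 = -32408*1/48253 = -32408/48253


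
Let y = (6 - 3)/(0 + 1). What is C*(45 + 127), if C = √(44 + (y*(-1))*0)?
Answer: 344*√11 ≈ 1140.9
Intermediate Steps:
y = 3 (y = 3/1 = 3*1 = 3)
C = 2*√11 (C = √(44 + (3*(-1))*0) = √(44 - 3*0) = √(44 + 0) = √44 = 2*√11 ≈ 6.6332)
C*(45 + 127) = (2*√11)*(45 + 127) = (2*√11)*172 = 344*√11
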